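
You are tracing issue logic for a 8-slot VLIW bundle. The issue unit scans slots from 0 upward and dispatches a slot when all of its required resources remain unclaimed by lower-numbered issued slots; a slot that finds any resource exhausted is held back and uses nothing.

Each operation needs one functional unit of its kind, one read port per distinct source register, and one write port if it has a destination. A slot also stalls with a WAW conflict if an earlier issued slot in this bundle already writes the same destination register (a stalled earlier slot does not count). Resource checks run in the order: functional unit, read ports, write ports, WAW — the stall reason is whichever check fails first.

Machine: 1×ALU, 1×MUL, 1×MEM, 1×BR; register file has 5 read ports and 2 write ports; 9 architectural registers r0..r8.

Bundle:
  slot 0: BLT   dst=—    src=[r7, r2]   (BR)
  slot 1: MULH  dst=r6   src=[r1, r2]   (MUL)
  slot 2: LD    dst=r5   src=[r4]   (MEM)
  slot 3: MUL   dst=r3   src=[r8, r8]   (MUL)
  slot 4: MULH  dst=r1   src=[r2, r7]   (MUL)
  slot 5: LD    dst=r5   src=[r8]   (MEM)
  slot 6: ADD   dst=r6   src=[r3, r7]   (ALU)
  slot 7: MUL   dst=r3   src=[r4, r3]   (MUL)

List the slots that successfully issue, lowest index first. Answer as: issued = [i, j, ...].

[0] BR needs rd=2 wr=0: ok; after: ALU=1 MUL=1 MEM=1 BR=0, R=3, W=2
[1] MUL needs rd=2 wr=1: ok; after: ALU=1 MUL=0 MEM=1 BR=0, R=1, W=1
[2] MEM needs rd=1 wr=1: ok; after: ALU=1 MUL=0 MEM=0 BR=0, R=0, W=0
[3] MUL needs rd=1 wr=1: FU; after: ALU=1 MUL=0 MEM=0 BR=0, R=0, W=0
[4] MUL needs rd=2 wr=1: FU; after: ALU=1 MUL=0 MEM=0 BR=0, R=0, W=0
[5] MEM needs rd=1 wr=1: FU; after: ALU=1 MUL=0 MEM=0 BR=0, R=0, W=0
[6] ALU needs rd=2 wr=1: RD_PORT; after: ALU=1 MUL=0 MEM=0 BR=0, R=0, W=0
[7] MUL needs rd=2 wr=1: FU; after: ALU=1 MUL=0 MEM=0 BR=0, R=0, W=0

issued = [0, 1, 2]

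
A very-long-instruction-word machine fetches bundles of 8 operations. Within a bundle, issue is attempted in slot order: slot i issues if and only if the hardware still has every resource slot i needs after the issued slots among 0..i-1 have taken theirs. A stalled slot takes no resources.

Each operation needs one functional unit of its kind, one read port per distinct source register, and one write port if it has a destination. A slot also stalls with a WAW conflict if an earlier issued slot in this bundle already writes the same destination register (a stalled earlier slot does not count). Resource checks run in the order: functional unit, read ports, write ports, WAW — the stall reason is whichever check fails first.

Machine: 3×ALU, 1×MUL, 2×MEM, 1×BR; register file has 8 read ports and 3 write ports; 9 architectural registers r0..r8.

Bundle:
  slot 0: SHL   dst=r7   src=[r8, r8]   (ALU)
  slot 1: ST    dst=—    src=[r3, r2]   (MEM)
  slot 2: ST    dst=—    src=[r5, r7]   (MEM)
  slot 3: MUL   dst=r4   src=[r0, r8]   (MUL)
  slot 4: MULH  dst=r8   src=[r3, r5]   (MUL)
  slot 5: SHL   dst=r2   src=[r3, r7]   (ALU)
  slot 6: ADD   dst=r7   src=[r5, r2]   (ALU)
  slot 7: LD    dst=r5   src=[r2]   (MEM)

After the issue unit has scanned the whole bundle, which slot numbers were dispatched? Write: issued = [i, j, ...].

(0) want 1×ALU +1rd +1wr — yes → AL2|MU1|ME2|BR1|rd7|wr2
(1) want 1×MEM +2rd +0wr — yes → AL2|MU1|ME1|BR1|rd5|wr2
(2) want 1×MEM +2rd +0wr — yes → AL2|MU1|ME0|BR1|rd3|wr2
(3) want 1×MUL +2rd +1wr — yes → AL2|MU0|ME0|BR1|rd1|wr1
(4) want 1×MUL +2rd +1wr — FU → AL2|MU0|ME0|BR1|rd1|wr1
(5) want 1×ALU +2rd +1wr — RD_PORT → AL2|MU0|ME0|BR1|rd1|wr1
(6) want 1×ALU +2rd +1wr — RD_PORT → AL2|MU0|ME0|BR1|rd1|wr1
(7) want 1×MEM +1rd +1wr — FU → AL2|MU0|ME0|BR1|rd1|wr1

issued = [0, 1, 2, 3]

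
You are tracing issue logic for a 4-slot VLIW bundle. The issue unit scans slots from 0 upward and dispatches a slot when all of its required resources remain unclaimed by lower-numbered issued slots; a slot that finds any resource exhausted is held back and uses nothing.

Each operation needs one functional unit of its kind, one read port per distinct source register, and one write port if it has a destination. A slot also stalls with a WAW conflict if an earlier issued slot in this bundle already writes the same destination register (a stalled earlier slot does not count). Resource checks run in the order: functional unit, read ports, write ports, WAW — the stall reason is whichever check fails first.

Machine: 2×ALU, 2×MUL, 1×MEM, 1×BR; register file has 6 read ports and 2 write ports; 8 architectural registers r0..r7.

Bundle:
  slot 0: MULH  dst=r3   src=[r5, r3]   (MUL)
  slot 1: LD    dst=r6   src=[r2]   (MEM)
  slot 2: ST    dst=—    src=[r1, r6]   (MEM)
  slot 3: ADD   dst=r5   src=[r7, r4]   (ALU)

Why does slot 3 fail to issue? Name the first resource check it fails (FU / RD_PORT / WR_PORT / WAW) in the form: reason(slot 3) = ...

reason(slot 3) = WR_PORT

slot 0 (MUL): ISSUE — free A2,Mu1,Ld1,B1 rp4 wp1
slot 1 (MEM): ISSUE — free A2,Mu1,Ld0,B1 rp3 wp0
slot 2 (MEM): stall FU — free A2,Mu1,Ld0,B1 rp3 wp0
slot 3 (ALU): stall WR_PORT — free A2,Mu1,Ld0,B1 rp3 wp0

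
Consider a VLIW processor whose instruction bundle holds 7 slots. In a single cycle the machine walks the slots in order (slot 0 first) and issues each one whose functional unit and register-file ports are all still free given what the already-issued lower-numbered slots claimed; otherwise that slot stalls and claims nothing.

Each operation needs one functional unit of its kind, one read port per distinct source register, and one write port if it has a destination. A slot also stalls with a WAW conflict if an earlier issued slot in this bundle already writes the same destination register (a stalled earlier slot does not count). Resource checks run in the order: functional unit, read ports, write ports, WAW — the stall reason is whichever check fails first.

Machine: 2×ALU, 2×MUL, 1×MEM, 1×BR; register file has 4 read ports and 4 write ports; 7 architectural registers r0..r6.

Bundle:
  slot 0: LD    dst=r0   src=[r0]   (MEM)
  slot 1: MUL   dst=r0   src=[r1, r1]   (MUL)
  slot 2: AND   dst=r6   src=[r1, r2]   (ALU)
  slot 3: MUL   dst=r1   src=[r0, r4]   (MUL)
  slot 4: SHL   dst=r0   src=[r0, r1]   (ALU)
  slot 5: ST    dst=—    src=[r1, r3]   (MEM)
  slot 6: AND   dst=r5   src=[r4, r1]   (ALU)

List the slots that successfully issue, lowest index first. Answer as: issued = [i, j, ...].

(0) want 1×MEM +1rd +1wr — yes → AL2|MU2|ME0|BR1|rd3|wr3
(1) want 1×MUL +1rd +1wr — WAW → AL2|MU2|ME0|BR1|rd3|wr3
(2) want 1×ALU +2rd +1wr — yes → AL1|MU2|ME0|BR1|rd1|wr2
(3) want 1×MUL +2rd +1wr — RD_PORT → AL1|MU2|ME0|BR1|rd1|wr2
(4) want 1×ALU +2rd +1wr — RD_PORT → AL1|MU2|ME0|BR1|rd1|wr2
(5) want 1×MEM +2rd +0wr — FU → AL1|MU2|ME0|BR1|rd1|wr2
(6) want 1×ALU +2rd +1wr — RD_PORT → AL1|MU2|ME0|BR1|rd1|wr2

issued = [0, 2]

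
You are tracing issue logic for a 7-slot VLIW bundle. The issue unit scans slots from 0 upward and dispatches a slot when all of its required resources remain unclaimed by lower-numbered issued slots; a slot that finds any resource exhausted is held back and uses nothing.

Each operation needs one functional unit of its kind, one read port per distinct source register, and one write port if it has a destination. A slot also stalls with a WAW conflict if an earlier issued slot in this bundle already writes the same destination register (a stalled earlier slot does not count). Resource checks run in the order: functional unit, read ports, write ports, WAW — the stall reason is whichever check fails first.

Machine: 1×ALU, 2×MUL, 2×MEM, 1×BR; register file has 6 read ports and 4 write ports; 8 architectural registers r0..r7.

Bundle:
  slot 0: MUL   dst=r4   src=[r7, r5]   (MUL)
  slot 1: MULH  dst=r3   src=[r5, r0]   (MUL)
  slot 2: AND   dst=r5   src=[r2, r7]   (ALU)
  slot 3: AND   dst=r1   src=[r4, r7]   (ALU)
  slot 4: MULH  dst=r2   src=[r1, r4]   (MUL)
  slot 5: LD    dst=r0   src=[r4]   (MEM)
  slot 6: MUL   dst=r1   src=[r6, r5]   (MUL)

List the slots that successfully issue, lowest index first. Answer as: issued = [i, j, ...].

[0] MUL needs rd=2 wr=1: ok; after: ALU=1 MUL=1 MEM=2 BR=1, R=4, W=3
[1] MUL needs rd=2 wr=1: ok; after: ALU=1 MUL=0 MEM=2 BR=1, R=2, W=2
[2] ALU needs rd=2 wr=1: ok; after: ALU=0 MUL=0 MEM=2 BR=1, R=0, W=1
[3] ALU needs rd=2 wr=1: FU; after: ALU=0 MUL=0 MEM=2 BR=1, R=0, W=1
[4] MUL needs rd=2 wr=1: FU; after: ALU=0 MUL=0 MEM=2 BR=1, R=0, W=1
[5] MEM needs rd=1 wr=1: RD_PORT; after: ALU=0 MUL=0 MEM=2 BR=1, R=0, W=1
[6] MUL needs rd=2 wr=1: FU; after: ALU=0 MUL=0 MEM=2 BR=1, R=0, W=1

issued = [0, 1, 2]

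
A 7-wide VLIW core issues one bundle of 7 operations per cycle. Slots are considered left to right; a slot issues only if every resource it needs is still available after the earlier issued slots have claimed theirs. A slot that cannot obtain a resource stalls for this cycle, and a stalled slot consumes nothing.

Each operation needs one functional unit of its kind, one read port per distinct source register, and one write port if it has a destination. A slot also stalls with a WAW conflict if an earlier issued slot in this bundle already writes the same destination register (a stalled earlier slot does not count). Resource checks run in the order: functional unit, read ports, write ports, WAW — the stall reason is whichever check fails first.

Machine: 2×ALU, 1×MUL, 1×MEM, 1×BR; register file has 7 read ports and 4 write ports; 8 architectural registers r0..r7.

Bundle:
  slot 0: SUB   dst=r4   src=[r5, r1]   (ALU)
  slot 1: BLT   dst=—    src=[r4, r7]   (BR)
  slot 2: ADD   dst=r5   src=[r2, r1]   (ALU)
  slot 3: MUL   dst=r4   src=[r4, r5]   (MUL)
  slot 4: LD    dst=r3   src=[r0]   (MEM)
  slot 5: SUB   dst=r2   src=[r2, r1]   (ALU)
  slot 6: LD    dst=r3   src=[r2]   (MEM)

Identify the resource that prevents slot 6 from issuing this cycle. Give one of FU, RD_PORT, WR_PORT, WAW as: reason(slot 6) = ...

reason(slot 6) = FU

[0] ALU needs rd=2 wr=1: ok; after: ALU=1 MUL=1 MEM=1 BR=1, R=5, W=3
[1] BR needs rd=2 wr=0: ok; after: ALU=1 MUL=1 MEM=1 BR=0, R=3, W=3
[2] ALU needs rd=2 wr=1: ok; after: ALU=0 MUL=1 MEM=1 BR=0, R=1, W=2
[3] MUL needs rd=2 wr=1: RD_PORT; after: ALU=0 MUL=1 MEM=1 BR=0, R=1, W=2
[4] MEM needs rd=1 wr=1: ok; after: ALU=0 MUL=1 MEM=0 BR=0, R=0, W=1
[5] ALU needs rd=2 wr=1: FU; after: ALU=0 MUL=1 MEM=0 BR=0, R=0, W=1
[6] MEM needs rd=1 wr=1: FU; after: ALU=0 MUL=1 MEM=0 BR=0, R=0, W=1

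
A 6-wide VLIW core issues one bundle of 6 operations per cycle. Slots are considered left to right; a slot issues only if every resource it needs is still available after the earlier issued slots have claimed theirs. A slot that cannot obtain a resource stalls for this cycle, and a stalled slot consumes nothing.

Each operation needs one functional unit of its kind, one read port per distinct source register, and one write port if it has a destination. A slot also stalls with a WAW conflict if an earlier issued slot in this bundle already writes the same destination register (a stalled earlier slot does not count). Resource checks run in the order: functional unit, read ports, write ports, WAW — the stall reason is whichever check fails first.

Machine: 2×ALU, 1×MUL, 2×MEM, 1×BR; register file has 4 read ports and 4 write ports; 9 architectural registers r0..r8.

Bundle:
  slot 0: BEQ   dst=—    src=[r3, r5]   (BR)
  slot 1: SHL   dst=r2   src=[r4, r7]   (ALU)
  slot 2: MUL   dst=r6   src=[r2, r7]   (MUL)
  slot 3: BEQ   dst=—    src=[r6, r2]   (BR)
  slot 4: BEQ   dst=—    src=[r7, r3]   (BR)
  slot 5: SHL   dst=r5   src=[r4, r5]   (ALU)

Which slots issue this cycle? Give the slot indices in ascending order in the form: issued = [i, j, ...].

issued = [0, 1]

[0] BR needs rd=2 wr=0: ok; after: ALU=2 MUL=1 MEM=2 BR=0, R=2, W=4
[1] ALU needs rd=2 wr=1: ok; after: ALU=1 MUL=1 MEM=2 BR=0, R=0, W=3
[2] MUL needs rd=2 wr=1: RD_PORT; after: ALU=1 MUL=1 MEM=2 BR=0, R=0, W=3
[3] BR needs rd=2 wr=0: FU; after: ALU=1 MUL=1 MEM=2 BR=0, R=0, W=3
[4] BR needs rd=2 wr=0: FU; after: ALU=1 MUL=1 MEM=2 BR=0, R=0, W=3
[5] ALU needs rd=2 wr=1: RD_PORT; after: ALU=1 MUL=1 MEM=2 BR=0, R=0, W=3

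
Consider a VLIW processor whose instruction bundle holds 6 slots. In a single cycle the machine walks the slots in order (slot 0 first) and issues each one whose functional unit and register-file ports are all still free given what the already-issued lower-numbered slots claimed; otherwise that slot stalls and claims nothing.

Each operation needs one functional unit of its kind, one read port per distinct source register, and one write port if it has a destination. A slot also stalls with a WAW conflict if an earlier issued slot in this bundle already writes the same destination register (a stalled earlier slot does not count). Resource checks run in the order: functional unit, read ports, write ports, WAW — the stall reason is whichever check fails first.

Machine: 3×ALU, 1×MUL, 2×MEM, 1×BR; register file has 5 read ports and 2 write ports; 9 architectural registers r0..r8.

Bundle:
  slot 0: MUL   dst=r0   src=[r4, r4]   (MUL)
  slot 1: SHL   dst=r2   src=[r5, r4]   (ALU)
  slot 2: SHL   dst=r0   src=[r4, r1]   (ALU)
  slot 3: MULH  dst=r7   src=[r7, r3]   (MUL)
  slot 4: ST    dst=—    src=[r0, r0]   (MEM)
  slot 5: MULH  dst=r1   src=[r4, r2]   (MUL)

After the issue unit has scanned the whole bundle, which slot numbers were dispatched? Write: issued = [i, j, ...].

  0. MUL→r0 ⇒ go  {3A/0Mu/2Ld/1B | 4r 1w}
  1. ALU→r2 ⇒ go  {2A/0Mu/2Ld/1B | 2r 0w}
  2. ALU→r0 ⇒ no(WR_PORT)  {2A/0Mu/2Ld/1B | 2r 0w}
  3. MUL→r7 ⇒ no(FU)  {2A/0Mu/2Ld/1B | 2r 0w}
  4. MEM ⇒ go  {2A/0Mu/1Ld/1B | 1r 0w}
  5. MUL→r1 ⇒ no(FU)  {2A/0Mu/1Ld/1B | 1r 0w}

issued = [0, 1, 4]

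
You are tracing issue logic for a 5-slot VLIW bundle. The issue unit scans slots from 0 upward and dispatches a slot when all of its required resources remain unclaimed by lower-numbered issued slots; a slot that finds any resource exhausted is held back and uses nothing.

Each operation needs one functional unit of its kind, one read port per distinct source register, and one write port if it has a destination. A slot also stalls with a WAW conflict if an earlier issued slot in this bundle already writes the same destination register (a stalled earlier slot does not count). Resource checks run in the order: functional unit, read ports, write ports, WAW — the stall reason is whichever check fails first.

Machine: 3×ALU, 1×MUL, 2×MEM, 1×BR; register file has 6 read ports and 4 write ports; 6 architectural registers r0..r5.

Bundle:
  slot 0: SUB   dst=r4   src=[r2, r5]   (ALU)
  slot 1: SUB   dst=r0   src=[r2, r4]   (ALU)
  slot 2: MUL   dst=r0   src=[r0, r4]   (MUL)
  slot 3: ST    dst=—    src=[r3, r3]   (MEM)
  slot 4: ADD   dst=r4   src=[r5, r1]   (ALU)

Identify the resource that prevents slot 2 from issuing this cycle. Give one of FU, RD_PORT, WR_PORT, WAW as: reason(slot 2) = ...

reason(slot 2) = WAW

  0. ALU→r4 ⇒ go  {2A/1Mu/2Ld/1B | 4r 3w}
  1. ALU→r0 ⇒ go  {1A/1Mu/2Ld/1B | 2r 2w}
  2. MUL→r0 ⇒ no(WAW)  {1A/1Mu/2Ld/1B | 2r 2w}
  3. MEM ⇒ go  {1A/1Mu/1Ld/1B | 1r 2w}
  4. ALU→r4 ⇒ no(RD_PORT)  {1A/1Mu/1Ld/1B | 1r 2w}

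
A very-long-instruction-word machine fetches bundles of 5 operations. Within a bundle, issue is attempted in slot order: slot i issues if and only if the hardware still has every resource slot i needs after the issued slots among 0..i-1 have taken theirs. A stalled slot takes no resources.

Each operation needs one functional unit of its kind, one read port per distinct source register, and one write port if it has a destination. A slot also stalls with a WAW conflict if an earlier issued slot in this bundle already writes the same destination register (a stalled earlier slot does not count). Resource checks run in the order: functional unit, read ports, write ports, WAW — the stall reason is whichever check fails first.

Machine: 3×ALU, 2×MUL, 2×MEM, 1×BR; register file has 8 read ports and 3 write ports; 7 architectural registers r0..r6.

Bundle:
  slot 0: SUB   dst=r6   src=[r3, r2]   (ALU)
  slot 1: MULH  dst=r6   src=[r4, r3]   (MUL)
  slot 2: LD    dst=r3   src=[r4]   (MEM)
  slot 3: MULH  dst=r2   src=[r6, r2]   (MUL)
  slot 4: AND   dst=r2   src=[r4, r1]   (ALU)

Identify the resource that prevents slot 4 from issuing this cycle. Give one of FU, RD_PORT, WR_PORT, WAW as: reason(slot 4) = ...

[0] ALU needs rd=2 wr=1: ok; after: ALU=2 MUL=2 MEM=2 BR=1, R=6, W=2
[1] MUL needs rd=2 wr=1: WAW; after: ALU=2 MUL=2 MEM=2 BR=1, R=6, W=2
[2] MEM needs rd=1 wr=1: ok; after: ALU=2 MUL=2 MEM=1 BR=1, R=5, W=1
[3] MUL needs rd=2 wr=1: ok; after: ALU=2 MUL=1 MEM=1 BR=1, R=3, W=0
[4] ALU needs rd=2 wr=1: WR_PORT; after: ALU=2 MUL=1 MEM=1 BR=1, R=3, W=0

reason(slot 4) = WR_PORT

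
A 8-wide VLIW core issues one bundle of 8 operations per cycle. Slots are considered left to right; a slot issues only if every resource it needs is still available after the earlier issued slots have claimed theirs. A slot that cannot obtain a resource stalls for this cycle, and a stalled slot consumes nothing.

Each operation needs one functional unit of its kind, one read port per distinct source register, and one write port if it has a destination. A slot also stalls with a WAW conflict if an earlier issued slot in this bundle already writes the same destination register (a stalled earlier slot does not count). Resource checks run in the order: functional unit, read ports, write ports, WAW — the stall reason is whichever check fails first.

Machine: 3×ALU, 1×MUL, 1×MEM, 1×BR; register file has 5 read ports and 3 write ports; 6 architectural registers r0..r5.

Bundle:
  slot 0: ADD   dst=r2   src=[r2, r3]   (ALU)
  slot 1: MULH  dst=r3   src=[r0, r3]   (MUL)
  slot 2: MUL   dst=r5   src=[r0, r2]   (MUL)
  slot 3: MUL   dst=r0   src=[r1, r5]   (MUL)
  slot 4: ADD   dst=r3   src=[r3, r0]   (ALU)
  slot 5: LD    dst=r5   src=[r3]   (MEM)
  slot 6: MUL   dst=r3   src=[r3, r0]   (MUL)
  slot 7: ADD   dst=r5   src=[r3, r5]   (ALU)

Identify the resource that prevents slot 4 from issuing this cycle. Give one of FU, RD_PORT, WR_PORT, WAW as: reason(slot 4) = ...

slot 0 (ALU): ISSUE — free A2,Mu1,Ld1,B1 rp3 wp2
slot 1 (MUL): ISSUE — free A2,Mu0,Ld1,B1 rp1 wp1
slot 2 (MUL): stall FU — free A2,Mu0,Ld1,B1 rp1 wp1
slot 3 (MUL): stall FU — free A2,Mu0,Ld1,B1 rp1 wp1
slot 4 (ALU): stall RD_PORT — free A2,Mu0,Ld1,B1 rp1 wp1
slot 5 (MEM): ISSUE — free A2,Mu0,Ld0,B1 rp0 wp0
slot 6 (MUL): stall FU — free A2,Mu0,Ld0,B1 rp0 wp0
slot 7 (ALU): stall RD_PORT — free A2,Mu0,Ld0,B1 rp0 wp0

reason(slot 4) = RD_PORT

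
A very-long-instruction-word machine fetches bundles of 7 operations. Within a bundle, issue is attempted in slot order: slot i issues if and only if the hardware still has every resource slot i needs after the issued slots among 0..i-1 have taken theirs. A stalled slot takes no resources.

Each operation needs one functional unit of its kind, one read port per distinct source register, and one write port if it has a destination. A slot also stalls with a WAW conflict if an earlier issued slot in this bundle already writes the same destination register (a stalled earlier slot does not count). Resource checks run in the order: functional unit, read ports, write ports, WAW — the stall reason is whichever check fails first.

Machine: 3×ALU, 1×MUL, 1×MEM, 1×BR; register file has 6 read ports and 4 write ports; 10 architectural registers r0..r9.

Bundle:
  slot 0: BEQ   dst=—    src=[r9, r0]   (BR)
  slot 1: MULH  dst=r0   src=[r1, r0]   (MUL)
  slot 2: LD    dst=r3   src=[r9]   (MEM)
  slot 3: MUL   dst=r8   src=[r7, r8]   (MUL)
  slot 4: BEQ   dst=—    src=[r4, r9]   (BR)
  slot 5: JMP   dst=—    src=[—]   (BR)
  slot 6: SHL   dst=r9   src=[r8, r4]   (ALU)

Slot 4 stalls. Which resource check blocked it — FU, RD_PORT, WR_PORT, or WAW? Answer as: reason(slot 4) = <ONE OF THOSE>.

  0. BR ⇒ go  {3A/1Mu/1Ld/0B | 4r 4w}
  1. MUL→r0 ⇒ go  {3A/0Mu/1Ld/0B | 2r 3w}
  2. MEM→r3 ⇒ go  {3A/0Mu/0Ld/0B | 1r 2w}
  3. MUL→r8 ⇒ no(FU)  {3A/0Mu/0Ld/0B | 1r 2w}
  4. BR ⇒ no(FU)  {3A/0Mu/0Ld/0B | 1r 2w}
  5. BR ⇒ no(FU)  {3A/0Mu/0Ld/0B | 1r 2w}
  6. ALU→r9 ⇒ no(RD_PORT)  {3A/0Mu/0Ld/0B | 1r 2w}

reason(slot 4) = FU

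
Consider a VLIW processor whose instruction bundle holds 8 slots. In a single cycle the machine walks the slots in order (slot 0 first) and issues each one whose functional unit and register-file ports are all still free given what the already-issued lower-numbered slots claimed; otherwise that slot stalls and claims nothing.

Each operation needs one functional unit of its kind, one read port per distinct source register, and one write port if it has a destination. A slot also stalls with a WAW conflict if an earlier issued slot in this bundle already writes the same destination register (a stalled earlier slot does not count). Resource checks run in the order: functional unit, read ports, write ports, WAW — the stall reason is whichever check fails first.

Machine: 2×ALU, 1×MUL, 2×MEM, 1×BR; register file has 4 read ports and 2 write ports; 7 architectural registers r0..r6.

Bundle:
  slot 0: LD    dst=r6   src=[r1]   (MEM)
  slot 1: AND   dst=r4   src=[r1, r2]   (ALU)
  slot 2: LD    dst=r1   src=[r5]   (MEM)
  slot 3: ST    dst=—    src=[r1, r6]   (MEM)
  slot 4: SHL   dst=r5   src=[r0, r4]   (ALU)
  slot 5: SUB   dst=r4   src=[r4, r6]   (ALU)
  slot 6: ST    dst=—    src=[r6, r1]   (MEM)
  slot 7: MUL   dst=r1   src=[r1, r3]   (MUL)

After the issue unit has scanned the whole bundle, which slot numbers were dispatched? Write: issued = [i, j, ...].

issued = [0, 1]

(0) want 1×MEM +1rd +1wr — yes → AL2|MU1|ME1|BR1|rd3|wr1
(1) want 1×ALU +2rd +1wr — yes → AL1|MU1|ME1|BR1|rd1|wr0
(2) want 1×MEM +1rd +1wr — WR_PORT → AL1|MU1|ME1|BR1|rd1|wr0
(3) want 1×MEM +2rd +0wr — RD_PORT → AL1|MU1|ME1|BR1|rd1|wr0
(4) want 1×ALU +2rd +1wr — RD_PORT → AL1|MU1|ME1|BR1|rd1|wr0
(5) want 1×ALU +2rd +1wr — RD_PORT → AL1|MU1|ME1|BR1|rd1|wr0
(6) want 1×MEM +2rd +0wr — RD_PORT → AL1|MU1|ME1|BR1|rd1|wr0
(7) want 1×MUL +2rd +1wr — RD_PORT → AL1|MU1|ME1|BR1|rd1|wr0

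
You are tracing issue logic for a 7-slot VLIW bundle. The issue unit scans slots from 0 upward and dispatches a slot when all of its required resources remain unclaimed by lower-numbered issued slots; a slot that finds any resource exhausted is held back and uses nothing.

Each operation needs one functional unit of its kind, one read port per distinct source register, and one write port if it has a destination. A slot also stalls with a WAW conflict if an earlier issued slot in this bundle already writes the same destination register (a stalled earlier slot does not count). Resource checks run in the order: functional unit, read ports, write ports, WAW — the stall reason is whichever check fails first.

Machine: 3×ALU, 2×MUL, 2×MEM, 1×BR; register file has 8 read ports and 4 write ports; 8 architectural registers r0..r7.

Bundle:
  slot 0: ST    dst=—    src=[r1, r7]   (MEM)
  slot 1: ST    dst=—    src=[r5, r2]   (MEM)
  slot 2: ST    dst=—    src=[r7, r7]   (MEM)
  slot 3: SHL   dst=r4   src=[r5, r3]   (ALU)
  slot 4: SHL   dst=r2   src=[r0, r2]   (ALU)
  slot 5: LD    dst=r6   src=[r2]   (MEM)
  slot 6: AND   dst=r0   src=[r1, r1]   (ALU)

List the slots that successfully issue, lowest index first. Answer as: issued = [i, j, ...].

issued = [0, 1, 3, 4]

[0] MEM needs rd=2 wr=0: ok; after: ALU=3 MUL=2 MEM=1 BR=1, R=6, W=4
[1] MEM needs rd=2 wr=0: ok; after: ALU=3 MUL=2 MEM=0 BR=1, R=4, W=4
[2] MEM needs rd=1 wr=0: FU; after: ALU=3 MUL=2 MEM=0 BR=1, R=4, W=4
[3] ALU needs rd=2 wr=1: ok; after: ALU=2 MUL=2 MEM=0 BR=1, R=2, W=3
[4] ALU needs rd=2 wr=1: ok; after: ALU=1 MUL=2 MEM=0 BR=1, R=0, W=2
[5] MEM needs rd=1 wr=1: FU; after: ALU=1 MUL=2 MEM=0 BR=1, R=0, W=2
[6] ALU needs rd=1 wr=1: RD_PORT; after: ALU=1 MUL=2 MEM=0 BR=1, R=0, W=2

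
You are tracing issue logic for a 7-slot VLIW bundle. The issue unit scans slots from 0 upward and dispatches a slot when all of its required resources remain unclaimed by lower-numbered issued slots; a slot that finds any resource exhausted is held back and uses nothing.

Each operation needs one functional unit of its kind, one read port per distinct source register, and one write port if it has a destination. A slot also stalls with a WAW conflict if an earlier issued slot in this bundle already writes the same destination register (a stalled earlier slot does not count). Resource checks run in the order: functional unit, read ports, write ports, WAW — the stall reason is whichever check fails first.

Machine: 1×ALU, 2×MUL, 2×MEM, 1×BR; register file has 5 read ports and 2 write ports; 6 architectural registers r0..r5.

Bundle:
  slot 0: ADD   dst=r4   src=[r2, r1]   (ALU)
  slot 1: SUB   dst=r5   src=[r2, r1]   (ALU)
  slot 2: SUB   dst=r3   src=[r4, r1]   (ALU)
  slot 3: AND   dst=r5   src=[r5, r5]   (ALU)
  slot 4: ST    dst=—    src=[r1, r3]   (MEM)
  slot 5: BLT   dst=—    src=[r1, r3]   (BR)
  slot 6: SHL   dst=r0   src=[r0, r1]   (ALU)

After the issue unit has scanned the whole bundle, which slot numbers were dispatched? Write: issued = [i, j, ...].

  0. ALU→r4 ⇒ go  {0A/2Mu/2Ld/1B | 3r 1w}
  1. ALU→r5 ⇒ no(FU)  {0A/2Mu/2Ld/1B | 3r 1w}
  2. ALU→r3 ⇒ no(FU)  {0A/2Mu/2Ld/1B | 3r 1w}
  3. ALU→r5 ⇒ no(FU)  {0A/2Mu/2Ld/1B | 3r 1w}
  4. MEM ⇒ go  {0A/2Mu/1Ld/1B | 1r 1w}
  5. BR ⇒ no(RD_PORT)  {0A/2Mu/1Ld/1B | 1r 1w}
  6. ALU→r0 ⇒ no(FU)  {0A/2Mu/1Ld/1B | 1r 1w}

issued = [0, 4]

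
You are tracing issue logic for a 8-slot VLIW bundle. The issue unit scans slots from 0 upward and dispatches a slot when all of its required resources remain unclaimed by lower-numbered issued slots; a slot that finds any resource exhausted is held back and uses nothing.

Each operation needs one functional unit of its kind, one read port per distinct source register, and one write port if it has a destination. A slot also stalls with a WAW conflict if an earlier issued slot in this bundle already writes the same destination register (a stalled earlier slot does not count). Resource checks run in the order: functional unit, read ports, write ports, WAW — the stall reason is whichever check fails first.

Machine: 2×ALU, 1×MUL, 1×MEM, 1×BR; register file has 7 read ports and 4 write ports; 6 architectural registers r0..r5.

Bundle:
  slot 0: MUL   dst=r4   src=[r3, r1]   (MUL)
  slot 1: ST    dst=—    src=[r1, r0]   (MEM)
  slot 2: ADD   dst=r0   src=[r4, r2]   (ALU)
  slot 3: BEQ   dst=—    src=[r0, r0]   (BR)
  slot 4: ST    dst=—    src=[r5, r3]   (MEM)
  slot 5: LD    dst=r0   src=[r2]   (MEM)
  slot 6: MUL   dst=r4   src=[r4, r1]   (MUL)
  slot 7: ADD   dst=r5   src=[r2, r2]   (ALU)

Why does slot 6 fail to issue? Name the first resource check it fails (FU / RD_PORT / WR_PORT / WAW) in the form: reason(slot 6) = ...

(0) want 1×MUL +2rd +1wr — yes → AL2|MU0|ME1|BR1|rd5|wr3
(1) want 1×MEM +2rd +0wr — yes → AL2|MU0|ME0|BR1|rd3|wr3
(2) want 1×ALU +2rd +1wr — yes → AL1|MU0|ME0|BR1|rd1|wr2
(3) want 1×BR +1rd +0wr — yes → AL1|MU0|ME0|BR0|rd0|wr2
(4) want 1×MEM +2rd +0wr — FU → AL1|MU0|ME0|BR0|rd0|wr2
(5) want 1×MEM +1rd +1wr — FU → AL1|MU0|ME0|BR0|rd0|wr2
(6) want 1×MUL +2rd +1wr — FU → AL1|MU0|ME0|BR0|rd0|wr2
(7) want 1×ALU +1rd +1wr — RD_PORT → AL1|MU0|ME0|BR0|rd0|wr2

reason(slot 6) = FU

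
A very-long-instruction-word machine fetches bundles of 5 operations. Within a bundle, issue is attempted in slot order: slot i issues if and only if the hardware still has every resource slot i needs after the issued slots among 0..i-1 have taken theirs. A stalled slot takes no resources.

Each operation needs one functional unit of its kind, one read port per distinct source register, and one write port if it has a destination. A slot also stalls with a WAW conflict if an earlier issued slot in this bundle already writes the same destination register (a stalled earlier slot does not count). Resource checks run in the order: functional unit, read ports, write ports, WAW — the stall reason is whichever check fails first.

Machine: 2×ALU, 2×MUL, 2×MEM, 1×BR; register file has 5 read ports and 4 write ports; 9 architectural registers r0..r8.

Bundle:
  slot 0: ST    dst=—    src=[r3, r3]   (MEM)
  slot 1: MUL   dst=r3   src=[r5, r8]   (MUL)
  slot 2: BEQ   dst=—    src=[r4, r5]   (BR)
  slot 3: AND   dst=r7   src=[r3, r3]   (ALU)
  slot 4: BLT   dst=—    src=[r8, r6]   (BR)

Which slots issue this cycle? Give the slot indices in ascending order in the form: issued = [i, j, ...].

issued = [0, 1, 2]

  0. MEM ⇒ go  {2A/2Mu/1Ld/1B | 4r 4w}
  1. MUL→r3 ⇒ go  {2A/1Mu/1Ld/1B | 2r 3w}
  2. BR ⇒ go  {2A/1Mu/1Ld/0B | 0r 3w}
  3. ALU→r7 ⇒ no(RD_PORT)  {2A/1Mu/1Ld/0B | 0r 3w}
  4. BR ⇒ no(FU)  {2A/1Mu/1Ld/0B | 0r 3w}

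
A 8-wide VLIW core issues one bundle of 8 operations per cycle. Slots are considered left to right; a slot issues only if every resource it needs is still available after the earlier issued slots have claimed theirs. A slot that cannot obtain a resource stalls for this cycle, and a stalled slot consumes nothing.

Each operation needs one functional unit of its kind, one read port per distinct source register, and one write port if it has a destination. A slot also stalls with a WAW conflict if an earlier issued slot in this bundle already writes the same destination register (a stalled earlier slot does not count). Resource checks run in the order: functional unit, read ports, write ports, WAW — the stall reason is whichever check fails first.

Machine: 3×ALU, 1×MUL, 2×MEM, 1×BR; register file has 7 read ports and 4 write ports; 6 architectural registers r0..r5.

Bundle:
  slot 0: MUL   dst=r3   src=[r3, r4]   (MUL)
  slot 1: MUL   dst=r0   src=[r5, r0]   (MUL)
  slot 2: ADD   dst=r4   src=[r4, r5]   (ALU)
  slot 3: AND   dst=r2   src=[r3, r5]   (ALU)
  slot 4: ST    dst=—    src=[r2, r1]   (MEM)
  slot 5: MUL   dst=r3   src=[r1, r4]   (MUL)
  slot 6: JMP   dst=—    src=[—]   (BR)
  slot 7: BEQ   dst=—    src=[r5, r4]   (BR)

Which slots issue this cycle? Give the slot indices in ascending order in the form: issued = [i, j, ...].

issued = [0, 2, 3, 6]

slot 0 (MUL): ISSUE — free A3,Mu0,Ld2,B1 rp5 wp3
slot 1 (MUL): stall FU — free A3,Mu0,Ld2,B1 rp5 wp3
slot 2 (ALU): ISSUE — free A2,Mu0,Ld2,B1 rp3 wp2
slot 3 (ALU): ISSUE — free A1,Mu0,Ld2,B1 rp1 wp1
slot 4 (MEM): stall RD_PORT — free A1,Mu0,Ld2,B1 rp1 wp1
slot 5 (MUL): stall FU — free A1,Mu0,Ld2,B1 rp1 wp1
slot 6 (BR): ISSUE — free A1,Mu0,Ld2,B0 rp1 wp1
slot 7 (BR): stall FU — free A1,Mu0,Ld2,B0 rp1 wp1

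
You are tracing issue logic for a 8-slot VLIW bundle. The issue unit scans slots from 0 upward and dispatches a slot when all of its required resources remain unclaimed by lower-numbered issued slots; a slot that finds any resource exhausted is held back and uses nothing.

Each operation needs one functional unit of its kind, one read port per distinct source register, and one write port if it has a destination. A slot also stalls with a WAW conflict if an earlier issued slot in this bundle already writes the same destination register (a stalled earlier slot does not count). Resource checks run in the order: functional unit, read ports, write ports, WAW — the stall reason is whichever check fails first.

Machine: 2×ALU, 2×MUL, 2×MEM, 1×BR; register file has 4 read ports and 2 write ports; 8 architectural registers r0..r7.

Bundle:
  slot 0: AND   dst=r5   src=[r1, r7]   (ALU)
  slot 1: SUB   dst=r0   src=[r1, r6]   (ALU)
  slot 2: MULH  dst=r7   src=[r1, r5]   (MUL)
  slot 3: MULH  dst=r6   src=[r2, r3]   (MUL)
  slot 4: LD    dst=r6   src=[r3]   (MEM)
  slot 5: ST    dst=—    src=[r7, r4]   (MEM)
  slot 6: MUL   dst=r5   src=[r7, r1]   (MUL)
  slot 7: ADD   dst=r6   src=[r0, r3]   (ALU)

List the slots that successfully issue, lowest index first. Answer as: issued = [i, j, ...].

slot 0 (ALU): ISSUE — free A1,Mu2,Ld2,B1 rp2 wp1
slot 1 (ALU): ISSUE — free A0,Mu2,Ld2,B1 rp0 wp0
slot 2 (MUL): stall RD_PORT — free A0,Mu2,Ld2,B1 rp0 wp0
slot 3 (MUL): stall RD_PORT — free A0,Mu2,Ld2,B1 rp0 wp0
slot 4 (MEM): stall RD_PORT — free A0,Mu2,Ld2,B1 rp0 wp0
slot 5 (MEM): stall RD_PORT — free A0,Mu2,Ld2,B1 rp0 wp0
slot 6 (MUL): stall RD_PORT — free A0,Mu2,Ld2,B1 rp0 wp0
slot 7 (ALU): stall FU — free A0,Mu2,Ld2,B1 rp0 wp0

issued = [0, 1]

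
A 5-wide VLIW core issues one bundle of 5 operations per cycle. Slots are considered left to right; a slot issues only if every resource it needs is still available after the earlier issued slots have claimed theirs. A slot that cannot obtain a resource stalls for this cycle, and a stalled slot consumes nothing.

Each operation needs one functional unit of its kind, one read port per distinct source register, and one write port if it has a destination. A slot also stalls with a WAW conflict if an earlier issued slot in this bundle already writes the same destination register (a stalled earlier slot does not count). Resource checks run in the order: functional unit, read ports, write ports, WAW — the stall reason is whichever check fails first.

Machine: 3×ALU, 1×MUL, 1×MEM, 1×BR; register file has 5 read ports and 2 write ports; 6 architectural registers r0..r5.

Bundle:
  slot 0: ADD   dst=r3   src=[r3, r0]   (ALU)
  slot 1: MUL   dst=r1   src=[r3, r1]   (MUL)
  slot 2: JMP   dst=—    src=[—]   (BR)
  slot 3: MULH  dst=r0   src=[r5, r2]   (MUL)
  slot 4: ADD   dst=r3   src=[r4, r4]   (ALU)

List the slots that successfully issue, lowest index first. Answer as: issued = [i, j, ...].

issued = [0, 1, 2]

#0 ALU src=r3,r0 dispatched  <A:2 Mu:1 Ld:1 B:1 rd:3 wr:1>
#1 MUL src=r3,r1 dispatched  <A:2 Mu:0 Ld:1 B:1 rd:1 wr:0>
#2 BR src=- dispatched  <A:2 Mu:0 Ld:1 B:0 rd:1 wr:0>
#3 MUL src=r5,r2 held:FU  <A:2 Mu:0 Ld:1 B:0 rd:1 wr:0>
#4 ALU src=r4,r4 held:WR_PORT  <A:2 Mu:0 Ld:1 B:0 rd:1 wr:0>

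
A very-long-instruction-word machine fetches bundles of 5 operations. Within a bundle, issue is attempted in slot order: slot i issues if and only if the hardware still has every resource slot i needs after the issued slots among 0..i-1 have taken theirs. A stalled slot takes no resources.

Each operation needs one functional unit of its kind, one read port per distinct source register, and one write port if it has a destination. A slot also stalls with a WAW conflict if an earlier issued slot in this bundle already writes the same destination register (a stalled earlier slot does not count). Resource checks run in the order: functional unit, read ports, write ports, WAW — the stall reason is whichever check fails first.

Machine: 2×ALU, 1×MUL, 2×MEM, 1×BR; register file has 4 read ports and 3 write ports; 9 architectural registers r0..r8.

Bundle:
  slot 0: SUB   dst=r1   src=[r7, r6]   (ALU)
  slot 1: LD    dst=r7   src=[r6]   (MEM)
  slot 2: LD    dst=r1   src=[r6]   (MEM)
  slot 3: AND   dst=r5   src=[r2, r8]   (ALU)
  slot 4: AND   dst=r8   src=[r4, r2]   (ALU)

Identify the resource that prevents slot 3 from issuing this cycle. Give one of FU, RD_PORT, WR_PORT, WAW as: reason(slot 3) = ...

reason(slot 3) = RD_PORT

  0. ALU→r1 ⇒ go  {1A/1Mu/2Ld/1B | 2r 2w}
  1. MEM→r7 ⇒ go  {1A/1Mu/1Ld/1B | 1r 1w}
  2. MEM→r1 ⇒ no(WAW)  {1A/1Mu/1Ld/1B | 1r 1w}
  3. ALU→r5 ⇒ no(RD_PORT)  {1A/1Mu/1Ld/1B | 1r 1w}
  4. ALU→r8 ⇒ no(RD_PORT)  {1A/1Mu/1Ld/1B | 1r 1w}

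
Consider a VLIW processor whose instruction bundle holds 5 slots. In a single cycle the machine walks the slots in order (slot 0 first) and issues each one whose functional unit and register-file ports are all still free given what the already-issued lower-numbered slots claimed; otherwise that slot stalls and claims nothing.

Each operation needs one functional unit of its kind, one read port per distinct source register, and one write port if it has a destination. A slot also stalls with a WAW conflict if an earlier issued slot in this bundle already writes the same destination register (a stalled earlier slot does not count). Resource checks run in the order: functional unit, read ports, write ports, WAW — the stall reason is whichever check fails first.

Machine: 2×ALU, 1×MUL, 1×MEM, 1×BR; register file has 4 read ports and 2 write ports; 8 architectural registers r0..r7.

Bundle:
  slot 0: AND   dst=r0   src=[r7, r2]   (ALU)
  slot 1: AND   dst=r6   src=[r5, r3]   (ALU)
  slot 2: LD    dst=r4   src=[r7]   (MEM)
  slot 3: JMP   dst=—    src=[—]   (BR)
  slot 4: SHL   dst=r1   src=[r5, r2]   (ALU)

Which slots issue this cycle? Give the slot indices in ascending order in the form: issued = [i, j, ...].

#0 ALU src=r7,r2 dispatched  <A:1 Mu:1 Ld:1 B:1 rd:2 wr:1>
#1 ALU src=r5,r3 dispatched  <A:0 Mu:1 Ld:1 B:1 rd:0 wr:0>
#2 MEM src=r7 held:RD_PORT  <A:0 Mu:1 Ld:1 B:1 rd:0 wr:0>
#3 BR src=- dispatched  <A:0 Mu:1 Ld:1 B:0 rd:0 wr:0>
#4 ALU src=r5,r2 held:FU  <A:0 Mu:1 Ld:1 B:0 rd:0 wr:0>

issued = [0, 1, 3]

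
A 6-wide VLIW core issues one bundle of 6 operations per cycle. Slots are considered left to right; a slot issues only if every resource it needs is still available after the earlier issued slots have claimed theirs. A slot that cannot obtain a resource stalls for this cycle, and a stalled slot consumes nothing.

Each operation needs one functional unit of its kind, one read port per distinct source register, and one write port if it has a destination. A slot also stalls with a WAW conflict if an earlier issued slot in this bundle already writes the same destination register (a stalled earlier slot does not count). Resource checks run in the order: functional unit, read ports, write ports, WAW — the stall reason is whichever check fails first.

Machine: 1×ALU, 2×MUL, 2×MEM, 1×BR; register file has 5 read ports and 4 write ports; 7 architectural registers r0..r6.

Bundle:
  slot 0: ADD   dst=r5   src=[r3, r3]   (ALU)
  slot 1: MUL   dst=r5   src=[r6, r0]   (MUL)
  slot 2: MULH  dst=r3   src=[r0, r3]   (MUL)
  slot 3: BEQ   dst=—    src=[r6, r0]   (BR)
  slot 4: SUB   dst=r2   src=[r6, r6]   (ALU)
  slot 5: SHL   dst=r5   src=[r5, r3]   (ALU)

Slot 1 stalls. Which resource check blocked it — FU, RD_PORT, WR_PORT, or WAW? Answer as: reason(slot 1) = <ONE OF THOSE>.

reason(slot 1) = WAW

#0 ALU src=r3,r3 dispatched  <A:0 Mu:2 Ld:2 B:1 rd:4 wr:3>
#1 MUL src=r6,r0 held:WAW  <A:0 Mu:2 Ld:2 B:1 rd:4 wr:3>
#2 MUL src=r0,r3 dispatched  <A:0 Mu:1 Ld:2 B:1 rd:2 wr:2>
#3 BR src=r6,r0 dispatched  <A:0 Mu:1 Ld:2 B:0 rd:0 wr:2>
#4 ALU src=r6,r6 held:FU  <A:0 Mu:1 Ld:2 B:0 rd:0 wr:2>
#5 ALU src=r5,r3 held:FU  <A:0 Mu:1 Ld:2 B:0 rd:0 wr:2>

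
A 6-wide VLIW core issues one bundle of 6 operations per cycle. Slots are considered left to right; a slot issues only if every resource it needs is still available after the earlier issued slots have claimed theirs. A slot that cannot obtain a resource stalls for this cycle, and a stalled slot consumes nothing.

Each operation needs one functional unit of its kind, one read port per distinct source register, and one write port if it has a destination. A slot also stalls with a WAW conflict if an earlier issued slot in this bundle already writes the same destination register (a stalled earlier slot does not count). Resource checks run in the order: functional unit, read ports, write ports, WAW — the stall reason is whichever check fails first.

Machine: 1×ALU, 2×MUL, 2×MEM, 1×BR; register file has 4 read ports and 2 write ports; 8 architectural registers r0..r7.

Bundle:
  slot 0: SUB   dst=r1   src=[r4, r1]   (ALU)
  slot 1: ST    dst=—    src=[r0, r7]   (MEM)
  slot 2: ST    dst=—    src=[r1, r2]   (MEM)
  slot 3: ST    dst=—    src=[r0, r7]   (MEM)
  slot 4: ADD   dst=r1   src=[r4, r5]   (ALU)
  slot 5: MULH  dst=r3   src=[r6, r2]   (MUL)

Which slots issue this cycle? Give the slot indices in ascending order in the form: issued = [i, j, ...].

(0) want 1×ALU +2rd +1wr — yes → AL0|MU2|ME2|BR1|rd2|wr1
(1) want 1×MEM +2rd +0wr — yes → AL0|MU2|ME1|BR1|rd0|wr1
(2) want 1×MEM +2rd +0wr — RD_PORT → AL0|MU2|ME1|BR1|rd0|wr1
(3) want 1×MEM +2rd +0wr — RD_PORT → AL0|MU2|ME1|BR1|rd0|wr1
(4) want 1×ALU +2rd +1wr — FU → AL0|MU2|ME1|BR1|rd0|wr1
(5) want 1×MUL +2rd +1wr — RD_PORT → AL0|MU2|ME1|BR1|rd0|wr1

issued = [0, 1]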